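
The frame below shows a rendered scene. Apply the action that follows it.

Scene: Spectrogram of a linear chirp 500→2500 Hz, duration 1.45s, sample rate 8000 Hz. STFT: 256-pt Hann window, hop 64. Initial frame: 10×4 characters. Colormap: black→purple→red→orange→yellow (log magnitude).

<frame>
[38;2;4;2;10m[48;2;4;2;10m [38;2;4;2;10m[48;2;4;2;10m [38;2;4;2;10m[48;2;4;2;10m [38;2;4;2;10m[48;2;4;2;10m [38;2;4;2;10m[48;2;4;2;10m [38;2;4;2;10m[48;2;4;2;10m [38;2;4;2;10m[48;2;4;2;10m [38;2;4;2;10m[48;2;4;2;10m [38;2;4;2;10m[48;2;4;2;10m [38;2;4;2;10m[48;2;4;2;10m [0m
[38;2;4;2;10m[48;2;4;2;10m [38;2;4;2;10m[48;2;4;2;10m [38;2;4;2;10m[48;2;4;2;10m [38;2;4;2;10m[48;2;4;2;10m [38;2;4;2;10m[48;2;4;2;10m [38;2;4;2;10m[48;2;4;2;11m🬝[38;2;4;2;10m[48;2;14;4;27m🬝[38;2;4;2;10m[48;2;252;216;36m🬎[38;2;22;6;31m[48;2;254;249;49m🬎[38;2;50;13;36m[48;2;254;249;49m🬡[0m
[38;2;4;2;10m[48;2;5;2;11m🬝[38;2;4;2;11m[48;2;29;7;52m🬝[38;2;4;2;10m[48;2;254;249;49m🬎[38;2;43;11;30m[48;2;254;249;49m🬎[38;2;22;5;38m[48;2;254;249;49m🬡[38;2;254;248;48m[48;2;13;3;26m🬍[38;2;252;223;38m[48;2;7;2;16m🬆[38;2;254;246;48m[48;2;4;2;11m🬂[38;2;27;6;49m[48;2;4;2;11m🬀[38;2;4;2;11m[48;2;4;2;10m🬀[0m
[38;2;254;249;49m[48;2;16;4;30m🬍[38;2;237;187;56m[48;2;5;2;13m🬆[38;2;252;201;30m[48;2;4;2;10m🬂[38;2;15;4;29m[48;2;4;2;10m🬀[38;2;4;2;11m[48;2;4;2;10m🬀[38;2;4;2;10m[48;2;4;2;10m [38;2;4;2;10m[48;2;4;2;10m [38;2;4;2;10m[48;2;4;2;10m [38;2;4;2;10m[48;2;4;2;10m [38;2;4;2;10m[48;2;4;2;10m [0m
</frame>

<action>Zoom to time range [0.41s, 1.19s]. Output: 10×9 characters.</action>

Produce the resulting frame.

<frame>
[38;2;4;2;10m[48;2;4;2;10m [38;2;4;2;10m[48;2;4;2;10m [38;2;4;2;10m[48;2;4;2;10m [38;2;4;2;10m[48;2;4;2;10m [38;2;4;2;10m[48;2;4;2;10m [38;2;4;2;10m[48;2;4;2;10m [38;2;4;2;10m[48;2;4;2;10m [38;2;4;2;10m[48;2;4;2;10m [38;2;4;2;10m[48;2;4;2;10m [38;2;4;2;10m[48;2;4;2;10m [0m
[38;2;4;2;10m[48;2;4;2;10m [38;2;4;2;10m[48;2;4;2;10m [38;2;4;2;10m[48;2;4;2;10m [38;2;4;2;10m[48;2;4;2;10m [38;2;4;2;10m[48;2;4;2;10m [38;2;4;2;10m[48;2;4;2;10m [38;2;4;2;10m[48;2;4;2;10m [38;2;4;2;10m[48;2;4;2;10m [38;2;4;2;10m[48;2;4;2;10m [38;2;4;2;10m[48;2;4;2;10m [0m
[38;2;4;2;10m[48;2;4;2;10m [38;2;4;2;10m[48;2;4;2;10m [38;2;4;2;10m[48;2;4;2;10m [38;2;4;2;10m[48;2;4;2;10m [38;2;4;2;10m[48;2;4;2;10m [38;2;4;2;10m[48;2;4;2;10m [38;2;4;2;10m[48;2;4;2;10m [38;2;4;2;10m[48;2;4;2;10m [38;2;4;2;10m[48;2;4;2;10m [38;2;4;2;10m[48;2;4;2;10m [0m
[38;2;4;2;10m[48;2;4;2;10m [38;2;4;2;10m[48;2;4;2;10m [38;2;4;2;10m[48;2;4;2;10m [38;2;4;2;10m[48;2;4;2;10m [38;2;4;2;10m[48;2;4;2;10m [38;2;4;2;10m[48;2;4;2;10m [38;2;4;2;10m[48;2;4;2;10m [38;2;4;2;10m[48;2;4;2;11m🬝[38;2;4;2;10m[48;2;5;2;11m🬎[38;2;4;2;11m[48;2;12;3;23m🬝[0m
[38;2;4;2;10m[48;2;4;2;10m [38;2;4;2;10m[48;2;4;2;10m [38;2;4;2;10m[48;2;4;2;10m [38;2;4;2;10m[48;2;5;2;11m🬝[38;2;4;2;10m[48;2;7;2;15m🬝[38;2;6;2;14m[48;2;28;7;51m🬝[38;2;7;2;15m[48;2;247;190;36m🬎[38;2;13;3;26m[48;2;247;206;43m🬆[38;2;21;5;38m[48;2;242;203;54m🬂[38;2;247;214;46m[48;2;18;5;35m🬎[0m
[38;2;4;2;10m[48;2;10;3;20m🬝[38;2;6;2;14m[48;2;117;29;85m🬝[38;2;8;2;17m[48;2;254;244;47m🬎[38;2;42;10;39m[48;2;254;244;47m🬆[38;2;75;19;67m[48;2;253;234;43m🬡[38;2;253;235;43m[48;2;11;3;22m🬎[38;2;254;249;49m[48;2;35;9;34m🬂[38;2;201;54;78m[48;2;10;3;20m🬀[38;2;9;3;19m[48;2;4;2;11m🬀[38;2;5;2;12m[48;2;4;2;10m🬀[0m
[38;2;254;246;48m[48;2;114;29;72m🬍[38;2;253;230;41m[48;2;36;9;40m🬆[38;2;253;223;39m[48;2;7;2;16m🬂[38;2;101;25;86m[48;2;6;2;14m🬀[38;2;6;2;14m[48;2;4;2;10m🬂[38;2;4;2;11m[48;2;4;2;10m🬂[38;2;4;2;10m[48;2;4;2;10m [38;2;4;2;10m[48;2;4;2;10m [38;2;4;2;10m[48;2;4;2;10m [38;2;4;2;10m[48;2;4;2;10m [0m
[38;2;5;2;12m[48;2;4;2;10m🬂[38;2;4;2;11m[48;2;4;2;10m🬀[38;2;4;2;10m[48;2;4;2;10m [38;2;4;2;10m[48;2;4;2;10m [38;2;4;2;10m[48;2;4;2;10m [38;2;4;2;10m[48;2;4;2;10m [38;2;4;2;10m[48;2;4;2;10m [38;2;4;2;10m[48;2;4;2;10m [38;2;4;2;10m[48;2;4;2;10m [38;2;4;2;10m[48;2;4;2;10m [0m
[38;2;4;2;10m[48;2;4;2;10m [38;2;4;2;10m[48;2;4;2;10m [38;2;4;2;10m[48;2;4;2;10m [38;2;4;2;10m[48;2;4;2;10m [38;2;4;2;10m[48;2;4;2;10m [38;2;4;2;10m[48;2;4;2;10m [38;2;4;2;10m[48;2;4;2;10m [38;2;4;2;10m[48;2;4;2;10m [38;2;4;2;10m[48;2;4;2;10m [38;2;4;2;10m[48;2;4;2;10m [0m
</frame>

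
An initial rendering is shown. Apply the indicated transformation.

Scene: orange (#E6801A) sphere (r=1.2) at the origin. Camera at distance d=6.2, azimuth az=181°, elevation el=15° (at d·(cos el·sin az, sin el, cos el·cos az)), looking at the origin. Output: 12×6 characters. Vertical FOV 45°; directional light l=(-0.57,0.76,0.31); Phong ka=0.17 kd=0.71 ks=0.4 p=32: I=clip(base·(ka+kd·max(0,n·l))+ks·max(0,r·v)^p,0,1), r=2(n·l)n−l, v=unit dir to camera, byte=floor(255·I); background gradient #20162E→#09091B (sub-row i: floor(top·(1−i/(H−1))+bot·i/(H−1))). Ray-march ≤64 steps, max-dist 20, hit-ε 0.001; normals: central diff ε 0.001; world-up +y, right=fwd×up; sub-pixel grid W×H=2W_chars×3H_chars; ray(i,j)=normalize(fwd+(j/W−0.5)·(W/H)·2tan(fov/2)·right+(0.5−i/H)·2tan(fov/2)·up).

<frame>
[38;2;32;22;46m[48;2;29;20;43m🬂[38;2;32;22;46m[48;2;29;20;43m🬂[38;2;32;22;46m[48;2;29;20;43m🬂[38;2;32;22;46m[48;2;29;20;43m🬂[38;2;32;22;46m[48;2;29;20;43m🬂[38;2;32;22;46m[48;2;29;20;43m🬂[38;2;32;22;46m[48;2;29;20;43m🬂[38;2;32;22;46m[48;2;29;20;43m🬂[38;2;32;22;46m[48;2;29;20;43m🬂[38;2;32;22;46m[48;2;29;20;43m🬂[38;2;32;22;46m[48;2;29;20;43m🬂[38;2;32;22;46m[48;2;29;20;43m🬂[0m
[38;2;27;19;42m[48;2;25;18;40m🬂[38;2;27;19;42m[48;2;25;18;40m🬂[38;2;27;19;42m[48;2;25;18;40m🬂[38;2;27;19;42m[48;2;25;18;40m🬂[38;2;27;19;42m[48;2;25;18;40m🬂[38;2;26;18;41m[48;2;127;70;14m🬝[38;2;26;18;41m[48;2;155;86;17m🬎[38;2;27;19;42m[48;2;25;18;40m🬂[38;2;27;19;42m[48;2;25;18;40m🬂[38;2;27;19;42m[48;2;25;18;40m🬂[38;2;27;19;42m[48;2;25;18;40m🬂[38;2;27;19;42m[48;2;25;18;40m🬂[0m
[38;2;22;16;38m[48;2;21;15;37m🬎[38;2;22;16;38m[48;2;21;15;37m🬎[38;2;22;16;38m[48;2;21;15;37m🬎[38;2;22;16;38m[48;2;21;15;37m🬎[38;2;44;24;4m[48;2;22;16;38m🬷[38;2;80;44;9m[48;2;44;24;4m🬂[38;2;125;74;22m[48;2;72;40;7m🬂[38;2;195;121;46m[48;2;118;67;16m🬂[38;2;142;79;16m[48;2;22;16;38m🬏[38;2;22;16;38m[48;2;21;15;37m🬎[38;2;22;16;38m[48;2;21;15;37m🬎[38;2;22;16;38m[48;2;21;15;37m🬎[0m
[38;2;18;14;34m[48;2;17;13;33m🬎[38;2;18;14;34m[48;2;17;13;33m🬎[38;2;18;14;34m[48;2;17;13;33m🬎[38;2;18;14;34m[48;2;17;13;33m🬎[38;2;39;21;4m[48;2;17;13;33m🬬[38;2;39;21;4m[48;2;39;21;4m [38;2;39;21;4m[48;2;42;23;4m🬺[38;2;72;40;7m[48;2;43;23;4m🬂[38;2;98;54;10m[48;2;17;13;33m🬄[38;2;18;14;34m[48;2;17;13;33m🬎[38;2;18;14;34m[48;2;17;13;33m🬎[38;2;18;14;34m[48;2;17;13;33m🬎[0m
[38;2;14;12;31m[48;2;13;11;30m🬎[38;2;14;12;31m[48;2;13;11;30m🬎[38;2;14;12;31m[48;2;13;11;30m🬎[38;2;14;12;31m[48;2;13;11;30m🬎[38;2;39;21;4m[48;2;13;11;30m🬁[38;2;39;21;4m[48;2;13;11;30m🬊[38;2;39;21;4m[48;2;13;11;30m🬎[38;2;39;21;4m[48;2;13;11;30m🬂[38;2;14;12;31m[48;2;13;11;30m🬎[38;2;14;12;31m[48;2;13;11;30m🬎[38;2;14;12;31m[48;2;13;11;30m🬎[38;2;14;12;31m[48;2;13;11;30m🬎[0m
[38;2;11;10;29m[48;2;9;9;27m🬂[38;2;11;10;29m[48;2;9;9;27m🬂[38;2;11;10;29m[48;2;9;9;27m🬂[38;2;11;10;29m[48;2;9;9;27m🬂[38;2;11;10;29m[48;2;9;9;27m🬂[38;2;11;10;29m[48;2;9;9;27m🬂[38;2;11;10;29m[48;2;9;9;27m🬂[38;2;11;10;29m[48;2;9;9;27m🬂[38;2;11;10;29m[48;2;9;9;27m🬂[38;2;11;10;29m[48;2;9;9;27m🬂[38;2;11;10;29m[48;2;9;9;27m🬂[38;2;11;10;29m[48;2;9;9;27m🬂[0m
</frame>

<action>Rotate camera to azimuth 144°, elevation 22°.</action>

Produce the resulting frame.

<frame>
[38;2;32;22;46m[48;2;29;20;43m🬂[38;2;32;22;46m[48;2;29;20;43m🬂[38;2;32;22;46m[48;2;29;20;43m🬂[38;2;32;22;46m[48;2;29;20;43m🬂[38;2;32;22;46m[48;2;29;20;43m🬂[38;2;32;22;46m[48;2;29;20;43m🬂[38;2;32;22;46m[48;2;29;20;43m🬂[38;2;32;22;46m[48;2;29;20;43m🬂[38;2;32;22;46m[48;2;29;20;43m🬂[38;2;32;22;46m[48;2;29;20;43m🬂[38;2;32;22;46m[48;2;29;20;43m🬂[38;2;32;22;46m[48;2;29;20;43m🬂[0m
[38;2;27;19;42m[48;2;25;18;40m🬂[38;2;27;19;42m[48;2;25;18;40m🬂[38;2;27;19;42m[48;2;25;18;40m🬂[38;2;27;19;42m[48;2;25;18;40m🬂[38;2;27;19;42m[48;2;25;18;40m🬂[38;2;26;18;41m[48;2;141;78;16m🬝[38;2;26;18;41m[48;2;154;86;18m🬎[38;2;27;19;42m[48;2;25;18;40m🬂[38;2;27;19;42m[48;2;25;18;40m🬂[38;2;27;19;42m[48;2;25;18;40m🬂[38;2;27;19;42m[48;2;25;18;40m🬂[38;2;27;19;42m[48;2;25;18;40m🬂[0m
[38;2;22;16;38m[48;2;21;15;37m🬎[38;2;22;16;38m[48;2;21;15;37m🬎[38;2;22;16;38m[48;2;21;15;37m🬎[38;2;22;16;38m[48;2;21;15;37m🬎[38;2;95;53;10m[48;2;33;20;18m🬁[38;2;87;48;9m[48;2;43;23;4m🬂[38;2;114;68;23m[48;2;51;28;5m🬂[38;2;153;90;28m[48;2;73;41;8m🬂[38;2;92;51;10m[48;2;22;16;38m🬏[38;2;22;16;38m[48;2;21;15;37m🬎[38;2;22;16;38m[48;2;21;15;37m🬎[38;2;22;16;38m[48;2;21;15;37m🬎[0m
[38;2;18;14;34m[48;2;17;13;33m🬎[38;2;18;14;34m[48;2;17;13;33m🬎[38;2;18;14;34m[48;2;17;13;33m🬎[38;2;18;14;34m[48;2;17;13;33m🬎[38;2;39;21;4m[48;2;17;13;33m🬬[38;2;39;21;4m[48;2;39;21;4m [38;2;39;21;4m[48;2;39;21;4m [38;2;39;21;4m[48;2;39;21;4m [38;2;47;26;5m[48;2;17;13;33m🬄[38;2;18;14;34m[48;2;17;13;33m🬎[38;2;18;14;34m[48;2;17;13;33m🬎[38;2;18;14;34m[48;2;17;13;33m🬎[0m
[38;2;14;12;31m[48;2;13;11;30m🬎[38;2;14;12;31m[48;2;13;11;30m🬎[38;2;14;12;31m[48;2;13;11;30m🬎[38;2;14;12;31m[48;2;13;11;30m🬎[38;2;39;21;4m[48;2;13;11;30m🬁[38;2;39;21;4m[48;2;13;11;30m🬊[38;2;39;21;4m[48;2;13;11;30m🬎[38;2;39;21;4m[48;2;13;11;30m🬂[38;2;14;12;31m[48;2;13;11;30m🬎[38;2;14;12;31m[48;2;13;11;30m🬎[38;2;14;12;31m[48;2;13;11;30m🬎[38;2;14;12;31m[48;2;13;11;30m🬎[0m
[38;2;11;10;29m[48;2;9;9;27m🬂[38;2;11;10;29m[48;2;9;9;27m🬂[38;2;11;10;29m[48;2;9;9;27m🬂[38;2;11;10;29m[48;2;9;9;27m🬂[38;2;11;10;29m[48;2;9;9;27m🬂[38;2;11;10;29m[48;2;9;9;27m🬂[38;2;11;10;29m[48;2;9;9;27m🬂[38;2;11;10;29m[48;2;9;9;27m🬂[38;2;11;10;29m[48;2;9;9;27m🬂[38;2;11;10;29m[48;2;9;9;27m🬂[38;2;11;10;29m[48;2;9;9;27m🬂[38;2;11;10;29m[48;2;9;9;27m🬂[0m
</frame>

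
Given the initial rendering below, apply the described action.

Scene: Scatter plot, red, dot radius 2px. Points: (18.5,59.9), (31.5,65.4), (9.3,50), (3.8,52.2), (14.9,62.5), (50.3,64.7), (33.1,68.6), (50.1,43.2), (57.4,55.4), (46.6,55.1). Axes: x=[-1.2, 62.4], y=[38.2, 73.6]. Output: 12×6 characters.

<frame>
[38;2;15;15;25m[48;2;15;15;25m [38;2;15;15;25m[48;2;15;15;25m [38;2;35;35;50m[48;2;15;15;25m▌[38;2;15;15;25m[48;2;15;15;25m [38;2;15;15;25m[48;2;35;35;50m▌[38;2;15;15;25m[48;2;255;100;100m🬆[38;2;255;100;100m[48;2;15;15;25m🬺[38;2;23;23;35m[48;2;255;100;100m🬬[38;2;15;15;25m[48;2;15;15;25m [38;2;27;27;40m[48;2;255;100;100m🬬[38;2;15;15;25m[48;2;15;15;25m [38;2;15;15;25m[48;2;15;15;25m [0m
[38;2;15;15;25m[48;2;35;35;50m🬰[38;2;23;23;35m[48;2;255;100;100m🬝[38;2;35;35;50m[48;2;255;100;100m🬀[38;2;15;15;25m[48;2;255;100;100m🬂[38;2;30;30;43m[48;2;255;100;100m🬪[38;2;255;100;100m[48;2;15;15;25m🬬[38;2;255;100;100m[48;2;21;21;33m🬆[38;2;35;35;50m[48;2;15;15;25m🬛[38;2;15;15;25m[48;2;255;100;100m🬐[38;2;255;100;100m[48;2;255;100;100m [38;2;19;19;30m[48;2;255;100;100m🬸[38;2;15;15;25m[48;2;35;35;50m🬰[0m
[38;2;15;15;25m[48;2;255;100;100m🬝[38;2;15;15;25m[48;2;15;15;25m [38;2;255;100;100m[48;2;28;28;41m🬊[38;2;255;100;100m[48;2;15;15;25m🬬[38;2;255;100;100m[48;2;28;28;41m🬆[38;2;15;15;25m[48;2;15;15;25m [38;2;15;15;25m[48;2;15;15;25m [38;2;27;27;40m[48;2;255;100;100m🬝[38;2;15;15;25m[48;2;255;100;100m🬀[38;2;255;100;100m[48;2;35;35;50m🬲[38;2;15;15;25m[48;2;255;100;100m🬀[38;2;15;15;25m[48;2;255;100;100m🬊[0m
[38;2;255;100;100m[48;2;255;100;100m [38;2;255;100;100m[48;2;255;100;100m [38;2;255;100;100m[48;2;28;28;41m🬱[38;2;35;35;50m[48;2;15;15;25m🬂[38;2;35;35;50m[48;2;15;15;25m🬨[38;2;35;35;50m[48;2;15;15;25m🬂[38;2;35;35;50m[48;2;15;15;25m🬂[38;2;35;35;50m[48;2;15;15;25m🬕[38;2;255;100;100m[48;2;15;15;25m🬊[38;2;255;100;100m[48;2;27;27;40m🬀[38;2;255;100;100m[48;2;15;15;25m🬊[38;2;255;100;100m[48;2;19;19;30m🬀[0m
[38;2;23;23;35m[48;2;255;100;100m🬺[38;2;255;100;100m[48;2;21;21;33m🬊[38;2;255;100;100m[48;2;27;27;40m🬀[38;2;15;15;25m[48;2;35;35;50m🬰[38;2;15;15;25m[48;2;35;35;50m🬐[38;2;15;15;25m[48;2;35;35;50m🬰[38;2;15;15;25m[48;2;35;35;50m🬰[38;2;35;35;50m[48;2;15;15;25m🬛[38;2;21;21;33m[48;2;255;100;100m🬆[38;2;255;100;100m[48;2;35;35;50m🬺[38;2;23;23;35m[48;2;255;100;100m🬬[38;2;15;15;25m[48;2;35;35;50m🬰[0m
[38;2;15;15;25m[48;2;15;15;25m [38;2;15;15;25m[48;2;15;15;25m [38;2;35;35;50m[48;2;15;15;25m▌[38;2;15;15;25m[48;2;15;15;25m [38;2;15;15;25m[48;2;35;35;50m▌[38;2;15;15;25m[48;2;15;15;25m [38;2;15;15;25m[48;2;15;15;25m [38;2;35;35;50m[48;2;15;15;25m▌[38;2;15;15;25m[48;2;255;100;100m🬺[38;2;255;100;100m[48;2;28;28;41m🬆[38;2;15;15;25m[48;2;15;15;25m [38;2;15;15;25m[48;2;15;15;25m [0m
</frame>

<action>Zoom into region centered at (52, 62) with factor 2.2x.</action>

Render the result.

<frame>
[38;2;15;15;25m[48;2;15;15;25m [38;2;15;15;25m[48;2;15;15;25m [38;2;35;35;50m[48;2;15;15;25m▌[38;2;15;15;25m[48;2;15;15;25m [38;2;15;15;25m[48;2;35;35;50m▌[38;2;15;15;25m[48;2;15;15;25m [38;2;15;15;25m[48;2;15;15;25m [38;2;35;35;50m[48;2;15;15;25m▌[38;2;15;15;25m[48;2;15;15;25m [38;2;15;15;25m[48;2;35;35;50m▌[38;2;15;15;25m[48;2;15;15;25m [38;2;15;15;25m[48;2;15;15;25m [0m
[38;2;15;15;25m[48;2;35;35;50m🬰[38;2;15;15;25m[48;2;35;35;50m🬰[38;2;35;35;50m[48;2;15;15;25m🬛[38;2;15;15;25m[48;2;35;35;50m🬰[38;2;28;28;41m[48;2;255;100;100m🬆[38;2;255;100;100m[48;2;15;15;25m🬺[38;2;23;23;35m[48;2;255;100;100m🬬[38;2;35;35;50m[48;2;15;15;25m🬛[38;2;15;15;25m[48;2;35;35;50m🬰[38;2;15;15;25m[48;2;35;35;50m🬐[38;2;15;15;25m[48;2;35;35;50m🬰[38;2;15;15;25m[48;2;35;35;50m🬰[0m
[38;2;15;15;25m[48;2;15;15;25m [38;2;15;15;25m[48;2;15;15;25m [38;2;35;35;50m[48;2;15;15;25m▌[38;2;15;15;25m[48;2;15;15;25m [38;2;23;23;35m[48;2;255;100;100m🬺[38;2;255;100;100m[48;2;15;15;25m🬆[38;2;15;15;25m[48;2;15;15;25m [38;2;35;35;50m[48;2;15;15;25m▌[38;2;15;15;25m[48;2;15;15;25m [38;2;15;15;25m[48;2;35;35;50m▌[38;2;15;15;25m[48;2;15;15;25m [38;2;15;15;25m[48;2;15;15;25m [0m
[38;2;35;35;50m[48;2;15;15;25m🬂[38;2;35;35;50m[48;2;15;15;25m🬂[38;2;35;35;50m[48;2;15;15;25m🬕[38;2;35;35;50m[48;2;15;15;25m🬂[38;2;35;35;50m[48;2;15;15;25m🬨[38;2;35;35;50m[48;2;15;15;25m🬂[38;2;35;35;50m[48;2;15;15;25m🬂[38;2;35;35;50m[48;2;15;15;25m🬕[38;2;35;35;50m[48;2;15;15;25m🬂[38;2;35;35;50m[48;2;15;15;25m🬨[38;2;35;35;50m[48;2;15;15;25m🬂[38;2;35;35;50m[48;2;15;15;25m🬂[0m
[38;2;15;15;25m[48;2;35;35;50m🬰[38;2;15;15;25m[48;2;35;35;50m🬰[38;2;35;35;50m[48;2;15;15;25m🬛[38;2;21;21;33m[48;2;255;100;100m🬆[38;2;31;31;45m[48;2;255;100;100m🬬[38;2;15;15;25m[48;2;35;35;50m🬰[38;2;15;15;25m[48;2;35;35;50m🬰[38;2;28;28;41m[48;2;255;100;100m🬆[38;2;23;23;35m[48;2;255;100;100m🬬[38;2;15;15;25m[48;2;35;35;50m🬐[38;2;15;15;25m[48;2;35;35;50m🬰[38;2;15;15;25m[48;2;35;35;50m🬰[0m
[38;2;15;15;25m[48;2;15;15;25m [38;2;15;15;25m[48;2;15;15;25m [38;2;255;100;100m[48;2;27;27;40m🬁[38;2;255;100;100m[48;2;15;15;25m🬬[38;2;255;100;100m[48;2;28;28;41m🬆[38;2;15;15;25m[48;2;15;15;25m [38;2;15;15;25m[48;2;255;100;100m🬺[38;2;255;100;100m[48;2;35;35;50m🬬[38;2;255;100;100m[48;2;15;15;25m🬆[38;2;15;15;25m[48;2;35;35;50m▌[38;2;15;15;25m[48;2;15;15;25m [38;2;15;15;25m[48;2;15;15;25m [0m
</frame>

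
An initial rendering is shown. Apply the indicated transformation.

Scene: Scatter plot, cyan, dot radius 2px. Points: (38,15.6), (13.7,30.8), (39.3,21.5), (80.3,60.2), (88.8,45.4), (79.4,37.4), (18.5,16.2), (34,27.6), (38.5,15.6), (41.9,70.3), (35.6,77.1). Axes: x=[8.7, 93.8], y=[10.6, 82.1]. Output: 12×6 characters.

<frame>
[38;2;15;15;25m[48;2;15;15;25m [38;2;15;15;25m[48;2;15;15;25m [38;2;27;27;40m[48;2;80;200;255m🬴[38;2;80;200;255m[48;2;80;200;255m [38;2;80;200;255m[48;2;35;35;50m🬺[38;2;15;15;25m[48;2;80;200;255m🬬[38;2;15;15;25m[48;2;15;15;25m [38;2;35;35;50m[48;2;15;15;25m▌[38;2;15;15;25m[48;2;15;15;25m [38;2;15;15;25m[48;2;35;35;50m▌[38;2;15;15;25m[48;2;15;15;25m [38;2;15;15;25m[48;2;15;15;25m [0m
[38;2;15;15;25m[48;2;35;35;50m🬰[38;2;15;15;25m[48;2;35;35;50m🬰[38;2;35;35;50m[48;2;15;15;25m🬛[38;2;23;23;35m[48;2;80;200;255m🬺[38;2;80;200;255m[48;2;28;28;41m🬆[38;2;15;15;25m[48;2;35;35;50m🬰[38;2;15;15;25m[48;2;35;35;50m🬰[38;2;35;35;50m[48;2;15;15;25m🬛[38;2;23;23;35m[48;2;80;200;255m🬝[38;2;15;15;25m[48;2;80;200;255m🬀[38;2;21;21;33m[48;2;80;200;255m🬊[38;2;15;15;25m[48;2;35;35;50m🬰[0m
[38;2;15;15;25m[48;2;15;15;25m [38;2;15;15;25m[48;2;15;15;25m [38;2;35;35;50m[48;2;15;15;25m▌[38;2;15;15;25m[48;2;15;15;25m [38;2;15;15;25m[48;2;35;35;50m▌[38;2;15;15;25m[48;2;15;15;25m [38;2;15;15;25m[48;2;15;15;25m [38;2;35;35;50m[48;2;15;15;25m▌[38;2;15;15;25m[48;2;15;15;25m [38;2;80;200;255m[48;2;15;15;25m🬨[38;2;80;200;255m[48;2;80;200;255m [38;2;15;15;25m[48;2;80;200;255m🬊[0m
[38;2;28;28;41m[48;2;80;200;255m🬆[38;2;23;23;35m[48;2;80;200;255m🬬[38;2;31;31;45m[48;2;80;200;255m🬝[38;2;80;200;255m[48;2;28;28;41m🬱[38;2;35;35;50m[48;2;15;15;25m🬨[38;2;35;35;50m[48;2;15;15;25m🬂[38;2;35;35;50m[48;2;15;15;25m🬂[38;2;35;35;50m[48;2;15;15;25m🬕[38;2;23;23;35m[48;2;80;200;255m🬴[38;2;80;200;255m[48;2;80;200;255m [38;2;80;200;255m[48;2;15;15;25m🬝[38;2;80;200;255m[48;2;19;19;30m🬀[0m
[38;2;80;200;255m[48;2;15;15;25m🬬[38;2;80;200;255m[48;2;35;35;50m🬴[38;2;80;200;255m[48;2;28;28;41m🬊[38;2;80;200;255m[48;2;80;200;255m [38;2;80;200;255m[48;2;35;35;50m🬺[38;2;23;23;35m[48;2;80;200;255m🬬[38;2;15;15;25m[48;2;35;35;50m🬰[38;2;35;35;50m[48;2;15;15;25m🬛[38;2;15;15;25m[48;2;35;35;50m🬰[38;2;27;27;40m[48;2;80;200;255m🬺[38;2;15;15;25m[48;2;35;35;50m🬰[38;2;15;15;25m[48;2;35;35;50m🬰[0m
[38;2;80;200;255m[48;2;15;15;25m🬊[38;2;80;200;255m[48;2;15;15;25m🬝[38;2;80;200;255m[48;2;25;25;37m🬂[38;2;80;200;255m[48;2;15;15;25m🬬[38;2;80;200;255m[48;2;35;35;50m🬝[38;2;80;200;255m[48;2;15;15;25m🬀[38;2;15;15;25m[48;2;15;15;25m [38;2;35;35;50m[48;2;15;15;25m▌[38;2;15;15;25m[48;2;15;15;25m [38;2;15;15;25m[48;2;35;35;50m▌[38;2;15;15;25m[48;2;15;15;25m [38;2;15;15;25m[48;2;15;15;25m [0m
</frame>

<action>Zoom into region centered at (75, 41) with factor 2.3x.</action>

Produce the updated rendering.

<frame>
[38;2;15;15;25m[48;2;15;15;25m [38;2;15;15;25m[48;2;15;15;25m [38;2;35;35;50m[48;2;15;15;25m▌[38;2;15;15;25m[48;2;15;15;25m [38;2;15;15;25m[48;2;35;35;50m▌[38;2;15;15;25m[48;2;15;15;25m [38;2;15;15;25m[48;2;15;15;25m [38;2;35;35;50m[48;2;15;15;25m▌[38;2;15;15;25m[48;2;15;15;25m [38;2;15;15;25m[48;2;35;35;50m▌[38;2;15;15;25m[48;2;15;15;25m [38;2;15;15;25m[48;2;15;15;25m [0m
[38;2;15;15;25m[48;2;35;35;50m🬰[38;2;15;15;25m[48;2;35;35;50m🬰[38;2;35;35;50m[48;2;15;15;25m🬛[38;2;15;15;25m[48;2;35;35;50m🬰[38;2;15;15;25m[48;2;35;35;50m🬐[38;2;15;15;25m[48;2;35;35;50m🬰[38;2;15;15;25m[48;2;35;35;50m🬰[38;2;35;35;50m[48;2;15;15;25m🬛[38;2;15;15;25m[48;2;35;35;50m🬰[38;2;27;27;40m[48;2;80;200;255m🬝[38;2;21;21;33m[48;2;80;200;255m🬊[38;2;15;15;25m[48;2;35;35;50m🬰[0m
[38;2;15;15;25m[48;2;15;15;25m [38;2;15;15;25m[48;2;15;15;25m [38;2;35;35;50m[48;2;15;15;25m▌[38;2;15;15;25m[48;2;15;15;25m [38;2;15;15;25m[48;2;35;35;50m▌[38;2;15;15;25m[48;2;15;15;25m [38;2;15;15;25m[48;2;15;15;25m [38;2;23;23;35m[48;2;80;200;255m🬬[38;2;15;15;25m[48;2;15;15;25m [38;2;80;200;255m[48;2;21;21;33m🬊[38;2;80;200;255m[48;2;15;15;25m🬝[38;2;80;200;255m[48;2;15;15;25m🬀[0m
[38;2;35;35;50m[48;2;15;15;25m🬂[38;2;35;35;50m[48;2;15;15;25m🬂[38;2;35;35;50m[48;2;15;15;25m🬕[38;2;35;35;50m[48;2;15;15;25m🬂[38;2;35;35;50m[48;2;15;15;25m🬨[38;2;35;35;50m[48;2;15;15;25m🬂[38;2;80;200;255m[48;2;25;25;37m🬫[38;2;80;200;255m[48;2;80;200;255m [38;2;80;200;255m[48;2;23;23;35m🬃[38;2;35;35;50m[48;2;15;15;25m🬨[38;2;35;35;50m[48;2;15;15;25m🬂[38;2;35;35;50m[48;2;15;15;25m🬂[0m
[38;2;15;15;25m[48;2;35;35;50m🬰[38;2;15;15;25m[48;2;35;35;50m🬰[38;2;35;35;50m[48;2;15;15;25m🬛[38;2;15;15;25m[48;2;35;35;50m🬰[38;2;15;15;25m[48;2;35;35;50m🬐[38;2;15;15;25m[48;2;35;35;50m🬰[38;2;15;15;25m[48;2;35;35;50m🬰[38;2;80;200;255m[48;2;27;27;40m🬀[38;2;15;15;25m[48;2;35;35;50m🬰[38;2;15;15;25m[48;2;35;35;50m🬐[38;2;15;15;25m[48;2;35;35;50m🬰[38;2;15;15;25m[48;2;35;35;50m🬰[0m
[38;2;15;15;25m[48;2;15;15;25m [38;2;15;15;25m[48;2;15;15;25m [38;2;35;35;50m[48;2;15;15;25m▌[38;2;15;15;25m[48;2;15;15;25m [38;2;15;15;25m[48;2;35;35;50m▌[38;2;15;15;25m[48;2;15;15;25m [38;2;15;15;25m[48;2;15;15;25m [38;2;35;35;50m[48;2;15;15;25m▌[38;2;15;15;25m[48;2;15;15;25m [38;2;15;15;25m[48;2;35;35;50m▌[38;2;15;15;25m[48;2;15;15;25m [38;2;15;15;25m[48;2;15;15;25m [0m
</frame>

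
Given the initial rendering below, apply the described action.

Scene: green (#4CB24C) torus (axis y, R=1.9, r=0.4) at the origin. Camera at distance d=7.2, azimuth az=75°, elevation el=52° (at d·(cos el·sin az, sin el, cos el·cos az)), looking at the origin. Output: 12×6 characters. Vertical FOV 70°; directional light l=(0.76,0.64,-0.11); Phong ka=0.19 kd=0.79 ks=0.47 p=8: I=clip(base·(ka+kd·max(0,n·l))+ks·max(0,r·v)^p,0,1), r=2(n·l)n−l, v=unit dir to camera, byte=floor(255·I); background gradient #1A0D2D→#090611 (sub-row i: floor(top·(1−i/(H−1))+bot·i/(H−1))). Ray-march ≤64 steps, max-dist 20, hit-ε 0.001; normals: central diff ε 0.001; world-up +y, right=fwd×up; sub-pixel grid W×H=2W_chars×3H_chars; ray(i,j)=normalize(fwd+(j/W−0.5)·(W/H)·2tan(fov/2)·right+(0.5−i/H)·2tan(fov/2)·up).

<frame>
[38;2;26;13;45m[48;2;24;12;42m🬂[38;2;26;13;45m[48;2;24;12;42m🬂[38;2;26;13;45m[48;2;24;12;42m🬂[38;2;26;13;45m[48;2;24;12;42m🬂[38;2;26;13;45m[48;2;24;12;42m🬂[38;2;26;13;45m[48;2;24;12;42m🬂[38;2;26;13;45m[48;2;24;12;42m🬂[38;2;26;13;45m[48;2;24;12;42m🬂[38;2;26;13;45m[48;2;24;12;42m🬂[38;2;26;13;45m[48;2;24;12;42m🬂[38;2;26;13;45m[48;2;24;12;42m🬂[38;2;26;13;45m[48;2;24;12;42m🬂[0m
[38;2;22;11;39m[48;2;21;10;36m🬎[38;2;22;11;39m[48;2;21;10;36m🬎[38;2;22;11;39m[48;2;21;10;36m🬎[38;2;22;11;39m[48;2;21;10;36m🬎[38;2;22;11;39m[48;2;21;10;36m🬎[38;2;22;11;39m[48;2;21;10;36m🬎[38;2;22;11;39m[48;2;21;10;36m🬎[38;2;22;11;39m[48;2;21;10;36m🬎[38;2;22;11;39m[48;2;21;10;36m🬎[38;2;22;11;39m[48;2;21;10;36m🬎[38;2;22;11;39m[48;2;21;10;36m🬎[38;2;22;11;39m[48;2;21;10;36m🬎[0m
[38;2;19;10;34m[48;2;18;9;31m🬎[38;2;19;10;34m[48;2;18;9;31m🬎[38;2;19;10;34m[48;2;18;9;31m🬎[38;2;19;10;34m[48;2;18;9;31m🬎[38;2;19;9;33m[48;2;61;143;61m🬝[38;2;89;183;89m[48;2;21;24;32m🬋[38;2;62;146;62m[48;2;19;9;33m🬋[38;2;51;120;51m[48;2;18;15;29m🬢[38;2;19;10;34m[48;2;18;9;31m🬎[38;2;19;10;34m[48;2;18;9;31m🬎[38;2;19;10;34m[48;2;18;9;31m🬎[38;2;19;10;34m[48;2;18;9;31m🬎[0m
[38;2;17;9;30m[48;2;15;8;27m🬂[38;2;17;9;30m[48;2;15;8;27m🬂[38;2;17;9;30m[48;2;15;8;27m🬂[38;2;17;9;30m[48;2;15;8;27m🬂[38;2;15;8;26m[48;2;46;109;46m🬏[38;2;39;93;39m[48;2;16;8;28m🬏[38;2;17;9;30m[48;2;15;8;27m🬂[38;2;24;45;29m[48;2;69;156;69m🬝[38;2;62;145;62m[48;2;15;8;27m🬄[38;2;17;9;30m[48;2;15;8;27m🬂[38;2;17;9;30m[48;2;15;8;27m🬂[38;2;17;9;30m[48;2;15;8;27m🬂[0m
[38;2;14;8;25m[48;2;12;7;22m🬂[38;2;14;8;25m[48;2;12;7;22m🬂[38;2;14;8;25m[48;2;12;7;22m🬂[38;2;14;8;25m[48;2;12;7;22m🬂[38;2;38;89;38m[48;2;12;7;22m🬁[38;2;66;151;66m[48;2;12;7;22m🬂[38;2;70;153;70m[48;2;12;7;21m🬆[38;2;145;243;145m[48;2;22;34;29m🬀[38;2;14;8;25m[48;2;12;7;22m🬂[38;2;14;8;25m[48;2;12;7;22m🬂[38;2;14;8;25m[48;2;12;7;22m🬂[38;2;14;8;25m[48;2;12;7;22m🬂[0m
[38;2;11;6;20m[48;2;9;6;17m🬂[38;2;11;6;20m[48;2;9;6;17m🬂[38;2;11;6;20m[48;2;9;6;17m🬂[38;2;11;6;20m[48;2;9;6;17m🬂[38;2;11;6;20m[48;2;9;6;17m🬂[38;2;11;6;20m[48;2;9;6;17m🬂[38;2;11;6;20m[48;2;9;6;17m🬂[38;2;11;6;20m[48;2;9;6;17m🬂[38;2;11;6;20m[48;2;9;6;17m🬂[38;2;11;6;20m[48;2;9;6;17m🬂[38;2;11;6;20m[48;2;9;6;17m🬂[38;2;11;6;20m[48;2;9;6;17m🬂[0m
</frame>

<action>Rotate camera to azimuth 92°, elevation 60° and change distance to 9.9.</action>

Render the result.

<frame>
[38;2;26;13;45m[48;2;24;12;42m🬂[38;2;26;13;45m[48;2;24;12;42m🬂[38;2;26;13;45m[48;2;24;12;42m🬂[38;2;26;13;45m[48;2;24;12;42m🬂[38;2;26;13;45m[48;2;24;12;42m🬂[38;2;26;13;45m[48;2;24;12;42m🬂[38;2;26;13;45m[48;2;24;12;42m🬂[38;2;26;13;45m[48;2;24;12;42m🬂[38;2;26;13;45m[48;2;24;12;42m🬂[38;2;26;13;45m[48;2;24;12;42m🬂[38;2;26;13;45m[48;2;24;12;42m🬂[38;2;26;13;45m[48;2;24;12;42m🬂[0m
[38;2;22;11;39m[48;2;21;10;36m🬎[38;2;22;11;39m[48;2;21;10;36m🬎[38;2;22;11;39m[48;2;21;10;36m🬎[38;2;22;11;39m[48;2;21;10;36m🬎[38;2;22;11;39m[48;2;21;10;36m🬎[38;2;22;11;39m[48;2;21;10;36m🬎[38;2;22;11;39m[48;2;21;10;36m🬎[38;2;22;11;39m[48;2;21;10;36m🬎[38;2;22;11;39m[48;2;21;10;36m🬎[38;2;22;11;39m[48;2;21;10;36m🬎[38;2;22;11;39m[48;2;21;10;36m🬎[38;2;22;11;39m[48;2;21;10;36m🬎[0m
[38;2;19;10;34m[48;2;18;9;31m🬎[38;2;19;10;34m[48;2;18;9;31m🬎[38;2;19;10;34m[48;2;18;9;31m🬎[38;2;19;10;34m[48;2;18;9;31m🬎[38;2;19;10;34m[48;2;18;9;31m🬎[38;2;59;140;59m[48;2;19;9;33m🬖[38;2;94;182;94m[48;2;19;9;33m🬋[38;2;54;128;54m[48;2;19;9;33m🬏[38;2;19;10;34m[48;2;18;9;31m🬎[38;2;19;10;34m[48;2;18;9;31m🬎[38;2;19;10;34m[48;2;18;9;31m🬎[38;2;19;10;34m[48;2;18;9;31m🬎[0m
[38;2;17;9;30m[48;2;15;8;27m🬂[38;2;17;9;30m[48;2;15;8;27m🬂[38;2;17;9;30m[48;2;15;8;27m🬂[38;2;17;9;30m[48;2;15;8;27m🬂[38;2;25;59;25m[48;2;15;8;27m🬁[38;2;20;28;29m[48;2;52;124;52m🬊[38;2;16;8;29m[48;2;45;106;45m🬎[38;2;69;161;69m[48;2;24;46;28m🬏[38;2;17;9;30m[48;2;15;8;27m🬂[38;2;17;9;30m[48;2;15;8;27m🬂[38;2;17;9;30m[48;2;15;8;27m🬂[38;2;17;9;30m[48;2;15;8;27m🬂[0m
[38;2;14;8;25m[48;2;12;7;22m🬂[38;2;14;8;25m[48;2;12;7;22m🬂[38;2;14;8;25m[48;2;12;7;22m🬂[38;2;14;8;25m[48;2;12;7;22m🬂[38;2;14;8;25m[48;2;12;7;22m🬂[38;2;14;8;25m[48;2;12;7;22m🬂[38;2;14;8;25m[48;2;12;7;22m🬂[38;2;14;8;25m[48;2;12;7;22m🬂[38;2;14;8;25m[48;2;12;7;22m🬂[38;2;14;8;25m[48;2;12;7;22m🬂[38;2;14;8;25m[48;2;12;7;22m🬂[38;2;14;8;25m[48;2;12;7;22m🬂[0m
[38;2;11;6;20m[48;2;9;6;17m🬂[38;2;11;6;20m[48;2;9;6;17m🬂[38;2;11;6;20m[48;2;9;6;17m🬂[38;2;11;6;20m[48;2;9;6;17m🬂[38;2;11;6;20m[48;2;9;6;17m🬂[38;2;11;6;20m[48;2;9;6;17m🬂[38;2;11;6;20m[48;2;9;6;17m🬂[38;2;11;6;20m[48;2;9;6;17m🬂[38;2;11;6;20m[48;2;9;6;17m🬂[38;2;11;6;20m[48;2;9;6;17m🬂[38;2;11;6;20m[48;2;9;6;17m🬂[38;2;11;6;20m[48;2;9;6;17m🬂[0m
</frame>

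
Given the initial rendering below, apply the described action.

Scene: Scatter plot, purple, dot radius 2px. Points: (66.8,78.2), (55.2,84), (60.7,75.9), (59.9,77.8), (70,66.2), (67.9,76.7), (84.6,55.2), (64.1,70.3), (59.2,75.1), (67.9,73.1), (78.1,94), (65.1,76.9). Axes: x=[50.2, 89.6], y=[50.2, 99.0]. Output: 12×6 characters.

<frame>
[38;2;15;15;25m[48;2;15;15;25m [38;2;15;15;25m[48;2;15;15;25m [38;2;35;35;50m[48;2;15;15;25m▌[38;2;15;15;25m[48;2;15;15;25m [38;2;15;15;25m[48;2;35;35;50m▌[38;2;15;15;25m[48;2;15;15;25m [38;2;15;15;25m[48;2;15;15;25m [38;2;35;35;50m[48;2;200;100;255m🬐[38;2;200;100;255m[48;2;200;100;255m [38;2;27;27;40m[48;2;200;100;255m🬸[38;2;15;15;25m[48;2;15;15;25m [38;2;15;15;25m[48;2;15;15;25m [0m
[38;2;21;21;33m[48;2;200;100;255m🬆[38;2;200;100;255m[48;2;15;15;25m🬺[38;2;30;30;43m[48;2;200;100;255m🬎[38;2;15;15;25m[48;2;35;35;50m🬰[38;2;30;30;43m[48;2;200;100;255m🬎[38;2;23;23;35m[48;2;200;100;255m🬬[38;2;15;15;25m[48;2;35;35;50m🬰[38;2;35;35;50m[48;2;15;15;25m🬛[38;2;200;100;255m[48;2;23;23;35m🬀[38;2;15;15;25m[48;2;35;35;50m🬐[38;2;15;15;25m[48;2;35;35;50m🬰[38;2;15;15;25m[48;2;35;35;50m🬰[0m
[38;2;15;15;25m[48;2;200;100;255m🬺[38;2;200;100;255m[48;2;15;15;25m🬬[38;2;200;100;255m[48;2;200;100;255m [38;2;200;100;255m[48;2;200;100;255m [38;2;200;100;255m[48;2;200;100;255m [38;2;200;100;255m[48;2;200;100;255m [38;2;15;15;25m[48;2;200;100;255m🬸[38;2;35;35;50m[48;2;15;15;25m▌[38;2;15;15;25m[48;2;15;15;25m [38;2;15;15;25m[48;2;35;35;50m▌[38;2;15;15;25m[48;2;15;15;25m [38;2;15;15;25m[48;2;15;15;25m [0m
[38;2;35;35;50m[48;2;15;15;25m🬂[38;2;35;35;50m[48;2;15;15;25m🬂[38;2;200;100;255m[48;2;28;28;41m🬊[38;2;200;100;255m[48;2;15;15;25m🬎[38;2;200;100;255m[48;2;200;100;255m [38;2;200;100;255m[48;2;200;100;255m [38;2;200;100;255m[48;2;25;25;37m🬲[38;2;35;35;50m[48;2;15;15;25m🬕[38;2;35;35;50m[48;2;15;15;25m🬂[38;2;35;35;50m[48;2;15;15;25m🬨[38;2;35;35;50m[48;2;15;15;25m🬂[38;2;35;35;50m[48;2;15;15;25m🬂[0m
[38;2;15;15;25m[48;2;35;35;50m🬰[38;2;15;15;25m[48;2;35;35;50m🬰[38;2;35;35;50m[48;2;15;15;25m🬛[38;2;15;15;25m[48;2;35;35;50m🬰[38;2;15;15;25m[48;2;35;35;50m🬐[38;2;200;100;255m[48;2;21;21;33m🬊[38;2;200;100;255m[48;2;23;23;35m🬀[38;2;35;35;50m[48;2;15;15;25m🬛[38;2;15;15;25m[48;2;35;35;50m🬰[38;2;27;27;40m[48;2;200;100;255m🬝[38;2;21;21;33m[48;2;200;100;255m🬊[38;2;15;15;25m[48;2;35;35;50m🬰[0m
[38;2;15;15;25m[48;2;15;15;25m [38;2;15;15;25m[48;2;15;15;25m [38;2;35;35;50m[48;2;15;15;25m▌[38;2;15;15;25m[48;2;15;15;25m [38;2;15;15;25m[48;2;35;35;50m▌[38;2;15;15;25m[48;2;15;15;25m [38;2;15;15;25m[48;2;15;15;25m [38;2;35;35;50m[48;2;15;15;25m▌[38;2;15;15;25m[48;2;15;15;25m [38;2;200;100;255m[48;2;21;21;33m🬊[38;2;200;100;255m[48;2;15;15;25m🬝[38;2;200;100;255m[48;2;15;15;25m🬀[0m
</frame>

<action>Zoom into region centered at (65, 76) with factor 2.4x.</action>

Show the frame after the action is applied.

<frame>
[38;2;15;15;25m[48;2;15;15;25m [38;2;15;15;25m[48;2;15;15;25m [38;2;35;35;50m[48;2;15;15;25m▌[38;2;15;15;25m[48;2;15;15;25m [38;2;15;15;25m[48;2;35;35;50m▌[38;2;15;15;25m[48;2;15;15;25m [38;2;15;15;25m[48;2;15;15;25m [38;2;35;35;50m[48;2;15;15;25m▌[38;2;15;15;25m[48;2;15;15;25m [38;2;15;15;25m[48;2;35;35;50m▌[38;2;15;15;25m[48;2;15;15;25m [38;2;15;15;25m[48;2;15;15;25m [0m
[38;2;15;15;25m[48;2;35;35;50m🬰[38;2;23;23;35m[48;2;200;100;255m🬝[38;2;28;28;41m[48;2;200;100;255m🬊[38;2;15;15;25m[48;2;35;35;50m🬰[38;2;15;15;25m[48;2;35;35;50m🬐[38;2;23;23;35m[48;2;200;100;255m🬝[38;2;23;23;35m[48;2;200;100;255m🬝[38;2;28;28;41m[48;2;200;100;255m🬊[38;2;15;15;25m[48;2;35;35;50m🬰[38;2;15;15;25m[48;2;35;35;50m🬐[38;2;15;15;25m[48;2;35;35;50m🬰[38;2;15;15;25m[48;2;35;35;50m🬰[0m
[38;2;15;15;25m[48;2;15;15;25m [38;2;200;100;255m[48;2;15;15;25m🬸[38;2;200;100;255m[48;2;200;100;255m [38;2;200;100;255m[48;2;15;15;25m🬲[38;2;23;23;35m[48;2;200;100;255m🬴[38;2;200;100;255m[48;2;200;100;255m [38;2;200;100;255m[48;2;15;15;25m🬝[38;2;200;100;255m[48;2;200;100;255m [38;2;200;100;255m[48;2;15;15;25m🬛[38;2;15;15;25m[48;2;35;35;50m▌[38;2;15;15;25m[48;2;15;15;25m [38;2;15;15;25m[48;2;15;15;25m [0m
[38;2;200;100;255m[48;2;19;19;30m🬁[38;2;200;100;255m[48;2;15;15;25m🬬[38;2;200;100;255m[48;2;25;25;37m🬎[38;2;200;100;255m[48;2;19;19;30m🬀[38;2;35;35;50m[48;2;15;15;25m🬨[38;2;200;100;255m[48;2;20;20;31m🬑[38;2;23;23;35m[48;2;200;100;255m🬴[38;2;200;100;255m[48;2;200;100;255m [38;2;200;100;255m[48;2;25;25;37m🬛[38;2;35;35;50m[48;2;15;15;25m🬨[38;2;35;35;50m[48;2;15;15;25m🬂[38;2;35;35;50m[48;2;15;15;25m🬂[0m
[38;2;15;15;25m[48;2;35;35;50m🬰[38;2;15;15;25m[48;2;35;35;50m🬰[38;2;35;35;50m[48;2;15;15;25m🬛[38;2;15;15;25m[48;2;35;35;50m🬰[38;2;15;15;25m[48;2;200;100;255m🬐[38;2;200;100;255m[48;2;200;100;255m [38;2;19;19;30m[48;2;200;100;255m🬸[38;2;200;100;255m[48;2;31;31;45m🬁[38;2;15;15;25m[48;2;35;35;50m🬰[38;2;31;31;45m[48;2;200;100;255m🬬[38;2;15;15;25m[48;2;35;35;50m🬰[38;2;15;15;25m[48;2;35;35;50m🬰[0m
[38;2;15;15;25m[48;2;15;15;25m [38;2;15;15;25m[48;2;15;15;25m [38;2;35;35;50m[48;2;15;15;25m▌[38;2;15;15;25m[48;2;15;15;25m [38;2;15;15;25m[48;2;35;35;50m▌[38;2;200;100;255m[48;2;15;15;25m🬀[38;2;15;15;25m[48;2;15;15;25m [38;2;35;35;50m[48;2;15;15;25m▌[38;2;15;15;25m[48;2;200;100;255m🬐[38;2;200;100;255m[48;2;200;100;255m [38;2;15;15;25m[48;2;200;100;255m🬸[38;2;15;15;25m[48;2;15;15;25m [0m
</frame>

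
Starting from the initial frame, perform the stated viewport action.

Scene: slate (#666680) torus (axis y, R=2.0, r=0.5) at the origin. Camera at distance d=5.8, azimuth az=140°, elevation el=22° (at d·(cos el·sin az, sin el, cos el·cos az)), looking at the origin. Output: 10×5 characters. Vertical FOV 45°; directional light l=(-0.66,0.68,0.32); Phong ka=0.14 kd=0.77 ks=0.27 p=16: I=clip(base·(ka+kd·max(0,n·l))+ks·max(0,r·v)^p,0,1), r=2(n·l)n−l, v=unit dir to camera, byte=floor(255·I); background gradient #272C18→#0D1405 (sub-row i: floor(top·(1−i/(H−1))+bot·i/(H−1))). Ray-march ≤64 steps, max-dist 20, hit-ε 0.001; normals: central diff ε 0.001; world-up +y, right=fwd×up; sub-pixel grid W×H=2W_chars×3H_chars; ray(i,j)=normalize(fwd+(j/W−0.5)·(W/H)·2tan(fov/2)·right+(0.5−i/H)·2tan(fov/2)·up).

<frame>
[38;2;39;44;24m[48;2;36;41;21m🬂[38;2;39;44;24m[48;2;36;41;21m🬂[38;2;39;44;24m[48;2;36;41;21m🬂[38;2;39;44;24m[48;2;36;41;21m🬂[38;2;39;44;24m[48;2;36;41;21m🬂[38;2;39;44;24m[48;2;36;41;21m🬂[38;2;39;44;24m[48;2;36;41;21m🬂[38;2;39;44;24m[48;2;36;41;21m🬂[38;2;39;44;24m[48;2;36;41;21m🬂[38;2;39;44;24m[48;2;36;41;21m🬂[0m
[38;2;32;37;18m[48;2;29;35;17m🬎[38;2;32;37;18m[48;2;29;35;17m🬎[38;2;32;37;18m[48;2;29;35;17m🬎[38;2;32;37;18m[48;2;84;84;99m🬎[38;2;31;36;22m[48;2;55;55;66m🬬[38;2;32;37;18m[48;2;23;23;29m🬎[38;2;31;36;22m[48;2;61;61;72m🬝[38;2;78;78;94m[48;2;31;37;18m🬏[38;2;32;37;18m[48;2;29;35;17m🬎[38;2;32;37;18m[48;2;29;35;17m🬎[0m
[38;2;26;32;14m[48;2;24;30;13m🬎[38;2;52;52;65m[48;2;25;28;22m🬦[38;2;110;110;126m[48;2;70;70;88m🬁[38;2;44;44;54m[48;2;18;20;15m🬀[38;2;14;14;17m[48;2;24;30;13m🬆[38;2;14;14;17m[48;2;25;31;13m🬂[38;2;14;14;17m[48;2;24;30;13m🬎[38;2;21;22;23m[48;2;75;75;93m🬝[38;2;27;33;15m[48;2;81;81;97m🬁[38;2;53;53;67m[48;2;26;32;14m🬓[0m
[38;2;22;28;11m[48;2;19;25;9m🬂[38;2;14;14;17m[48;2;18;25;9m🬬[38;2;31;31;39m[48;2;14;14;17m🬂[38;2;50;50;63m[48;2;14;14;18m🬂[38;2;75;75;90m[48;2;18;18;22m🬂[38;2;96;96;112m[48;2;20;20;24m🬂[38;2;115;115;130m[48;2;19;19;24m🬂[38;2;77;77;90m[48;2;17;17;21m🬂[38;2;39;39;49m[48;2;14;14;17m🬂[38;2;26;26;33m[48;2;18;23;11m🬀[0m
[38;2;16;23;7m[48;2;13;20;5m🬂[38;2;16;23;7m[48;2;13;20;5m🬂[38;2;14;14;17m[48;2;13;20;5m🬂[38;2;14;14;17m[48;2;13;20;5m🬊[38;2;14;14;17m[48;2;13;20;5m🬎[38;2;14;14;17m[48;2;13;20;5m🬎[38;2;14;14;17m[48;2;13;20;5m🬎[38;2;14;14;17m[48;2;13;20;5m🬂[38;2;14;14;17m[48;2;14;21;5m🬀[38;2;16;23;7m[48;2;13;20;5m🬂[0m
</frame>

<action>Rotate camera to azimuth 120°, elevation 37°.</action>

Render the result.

<frame>
[38;2;39;44;24m[48;2;36;41;21m🬂[38;2;39;44;24m[48;2;36;41;21m🬂[38;2;39;44;24m[48;2;36;41;21m🬂[38;2;39;44;24m[48;2;36;41;21m🬂[38;2;39;44;24m[48;2;36;41;21m🬂[38;2;39;44;24m[48;2;36;41;21m🬂[38;2;39;44;24m[48;2;36;41;21m🬂[38;2;39;44;24m[48;2;36;41;21m🬂[38;2;39;44;24m[48;2;36;41;21m🬂[38;2;39;44;24m[48;2;36;41;21m🬂[0m
[38;2;32;37;18m[48;2;29;35;17m🬎[38;2;32;37;18m[48;2;29;35;17m🬎[38;2;39;44;32m[48;2;127;127;142m🬝[38;2;95;95;112m[48;2;29;31;25m🬋[38;2;41;41;51m[48;2;24;26;20m🬃[38;2;30;33;23m[48;2;16;16;20m🬊[38;2;113;113;127m[48;2;26;28;24m🬇[38;2;32;36;24m[48;2;97;97;115m🬙[38;2;73;73;91m[48;2;31;37;18m🬏[38;2;32;37;18m[48;2;29;35;17m🬎[0m
[38;2;26;32;14m[48;2;24;30;13m🬎[38;2;31;35;26m[48;2;68;68;84m▌[38;2;110;110;128m[48;2;49;49;61m▌[38;2;14;14;17m[48;2;24;30;13m🬆[38;2;14;14;17m[48;2;25;31;13m🬀[38;2;26;32;14m[48;2;24;30;13m🬎[38;2;14;14;17m[48;2;25;31;13m🬂[38;2;17;19;15m[48;2;42;42;53m▌[38;2;128;128;144m[48;2;82;82;99m🬀[38;2;46;46;57m[48;2;26;32;14m🬏[0m
[38;2;22;28;11m[48;2;19;25;9m🬂[38;2;44;44;56m[48;2;18;20;20m🬉[38;2;94;94;112m[48;2;42;42;52m🬊[38;2;22;28;11m[48;2;81;81;99m🬂[38;2;21;27;10m[48;2;128;128;146m🬎[38;2;21;27;10m[48;2;128;128;147m🬎[38;2;21;27;10m[48;2;108;108;126m🬆[38;2;41;43;46m[48;2;96;96;115m🬮[38;2;118;118;136m[48;2;40;40;50m🬀[38;2;35;35;44m[48;2;18;23;11m🬀[0m
[38;2;16;23;7m[48;2;13;20;5m🬂[38;2;14;21;5m[48;2;14;14;17m🬺[38;2;14;14;17m[48;2;13;20;5m🬎[38;2;29;29;36m[48;2;14;14;17m🬂[38;2;40;40;50m[48;2;14;14;17m🬂[38;2;42;42;53m[48;2;14;14;17m🬂[38;2;36;36;46m[48;2;14;14;17m🬂[38;2;27;27;34m[48;2;14;15;15m🬀[38;2;14;14;17m[48;2;13;20;5m🬆[38;2;16;23;7m[48;2;13;20;5m🬂[0m
</frame>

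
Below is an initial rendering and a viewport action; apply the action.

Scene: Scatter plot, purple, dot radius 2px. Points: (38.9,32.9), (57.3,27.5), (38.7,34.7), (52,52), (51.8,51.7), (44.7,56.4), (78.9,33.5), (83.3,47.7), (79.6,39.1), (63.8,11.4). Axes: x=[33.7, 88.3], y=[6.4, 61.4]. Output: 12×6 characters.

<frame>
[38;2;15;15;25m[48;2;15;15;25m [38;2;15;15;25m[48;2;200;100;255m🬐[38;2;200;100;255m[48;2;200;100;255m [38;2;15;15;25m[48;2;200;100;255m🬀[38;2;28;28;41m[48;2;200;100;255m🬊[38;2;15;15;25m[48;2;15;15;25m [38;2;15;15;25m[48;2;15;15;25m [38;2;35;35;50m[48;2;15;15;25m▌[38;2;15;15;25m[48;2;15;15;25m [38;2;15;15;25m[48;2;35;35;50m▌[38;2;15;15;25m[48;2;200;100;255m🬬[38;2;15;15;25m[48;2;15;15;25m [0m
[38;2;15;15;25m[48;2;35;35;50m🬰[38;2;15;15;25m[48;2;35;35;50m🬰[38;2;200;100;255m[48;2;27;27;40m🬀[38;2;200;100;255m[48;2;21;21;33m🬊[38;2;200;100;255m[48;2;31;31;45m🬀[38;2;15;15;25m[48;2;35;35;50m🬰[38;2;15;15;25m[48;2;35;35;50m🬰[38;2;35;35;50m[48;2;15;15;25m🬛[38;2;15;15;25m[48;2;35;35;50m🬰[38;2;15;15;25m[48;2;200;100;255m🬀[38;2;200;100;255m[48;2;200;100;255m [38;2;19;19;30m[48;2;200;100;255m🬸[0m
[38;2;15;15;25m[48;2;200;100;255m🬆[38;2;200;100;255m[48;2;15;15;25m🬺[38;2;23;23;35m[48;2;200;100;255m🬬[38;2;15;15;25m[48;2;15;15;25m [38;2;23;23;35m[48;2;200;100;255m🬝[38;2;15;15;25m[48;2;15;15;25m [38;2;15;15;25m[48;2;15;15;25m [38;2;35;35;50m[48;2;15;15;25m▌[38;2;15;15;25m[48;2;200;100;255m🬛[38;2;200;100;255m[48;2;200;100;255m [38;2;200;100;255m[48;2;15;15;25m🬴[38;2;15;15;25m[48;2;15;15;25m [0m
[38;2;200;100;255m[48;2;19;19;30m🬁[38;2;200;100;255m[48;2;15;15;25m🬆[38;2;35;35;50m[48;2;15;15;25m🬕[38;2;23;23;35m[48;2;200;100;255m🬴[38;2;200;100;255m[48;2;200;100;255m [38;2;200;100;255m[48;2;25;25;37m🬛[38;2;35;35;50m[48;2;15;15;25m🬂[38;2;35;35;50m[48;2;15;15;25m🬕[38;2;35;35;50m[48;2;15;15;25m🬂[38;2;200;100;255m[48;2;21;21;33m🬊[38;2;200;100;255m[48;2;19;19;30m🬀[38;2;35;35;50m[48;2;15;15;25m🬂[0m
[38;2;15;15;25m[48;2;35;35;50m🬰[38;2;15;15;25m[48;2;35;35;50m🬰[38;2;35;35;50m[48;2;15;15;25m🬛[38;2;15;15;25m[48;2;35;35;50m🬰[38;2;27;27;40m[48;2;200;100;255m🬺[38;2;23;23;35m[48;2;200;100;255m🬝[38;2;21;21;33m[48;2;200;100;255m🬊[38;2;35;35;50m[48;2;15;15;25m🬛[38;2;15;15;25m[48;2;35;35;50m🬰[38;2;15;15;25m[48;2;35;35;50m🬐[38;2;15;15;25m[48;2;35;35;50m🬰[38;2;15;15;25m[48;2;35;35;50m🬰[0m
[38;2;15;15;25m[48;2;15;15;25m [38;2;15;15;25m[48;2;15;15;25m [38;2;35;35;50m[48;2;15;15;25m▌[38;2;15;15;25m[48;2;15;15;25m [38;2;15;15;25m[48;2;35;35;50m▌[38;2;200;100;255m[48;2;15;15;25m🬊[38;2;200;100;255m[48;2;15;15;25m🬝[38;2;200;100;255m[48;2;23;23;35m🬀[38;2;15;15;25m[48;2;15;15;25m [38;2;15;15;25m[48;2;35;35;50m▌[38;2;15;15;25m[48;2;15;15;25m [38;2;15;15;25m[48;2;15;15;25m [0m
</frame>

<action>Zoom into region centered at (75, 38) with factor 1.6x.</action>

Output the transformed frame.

<frame>
[38;2;15;15;25m[48;2;15;15;25m [38;2;15;15;25m[48;2;15;15;25m [38;2;35;35;50m[48;2;15;15;25m▌[38;2;15;15;25m[48;2;15;15;25m [38;2;15;15;25m[48;2;35;35;50m▌[38;2;15;15;25m[48;2;15;15;25m [38;2;15;15;25m[48;2;15;15;25m [38;2;35;35;50m[48;2;15;15;25m▌[38;2;15;15;25m[48;2;200;100;255m🬆[38;2;27;27;40m[48;2;200;100;255m🬬[38;2;15;15;25m[48;2;15;15;25m [38;2;15;15;25m[48;2;15;15;25m [0m
[38;2;15;15;25m[48;2;35;35;50m🬰[38;2;15;15;25m[48;2;35;35;50m🬰[38;2;35;35;50m[48;2;15;15;25m🬛[38;2;15;15;25m[48;2;35;35;50m🬰[38;2;15;15;25m[48;2;35;35;50m🬐[38;2;15;15;25m[48;2;35;35;50m🬰[38;2;15;15;25m[48;2;35;35;50m🬰[38;2;200;100;255m[48;2;30;30;43m🬑[38;2;200;100;255m[48;2;15;15;25m🬬[38;2;200;100;255m[48;2;28;28;41m🬆[38;2;15;15;25m[48;2;35;35;50m🬰[38;2;15;15;25m[48;2;35;35;50m🬰[0m
[38;2;15;15;25m[48;2;15;15;25m [38;2;15;15;25m[48;2;15;15;25m [38;2;35;35;50m[48;2;15;15;25m▌[38;2;15;15;25m[48;2;15;15;25m [38;2;15;15;25m[48;2;35;35;50m▌[38;2;15;15;25m[48;2;15;15;25m [38;2;15;15;25m[48;2;200;100;255m🬐[38;2;200;100;255m[48;2;200;100;255m [38;2;15;15;25m[48;2;200;100;255m🬸[38;2;15;15;25m[48;2;35;35;50m▌[38;2;15;15;25m[48;2;15;15;25m [38;2;15;15;25m[48;2;15;15;25m [0m
[38;2;23;23;35m[48;2;200;100;255m🬬[38;2;35;35;50m[48;2;15;15;25m🬂[38;2;35;35;50m[48;2;15;15;25m🬕[38;2;35;35;50m[48;2;15;15;25m🬂[38;2;35;35;50m[48;2;15;15;25m🬨[38;2;35;35;50m[48;2;15;15;25m🬂[38;2;200;100;255m[48;2;25;25;37m🬫[38;2;200;100;255m[48;2;200;100;255m [38;2;200;100;255m[48;2;23;23;35m🬃[38;2;35;35;50m[48;2;15;15;25m🬨[38;2;35;35;50m[48;2;15;15;25m🬂[38;2;35;35;50m[48;2;15;15;25m🬂[0m
[38;2;200;100;255m[48;2;200;100;255m [38;2;19;19;30m[48;2;200;100;255m🬸[38;2;35;35;50m[48;2;15;15;25m🬛[38;2;15;15;25m[48;2;35;35;50m🬰[38;2;15;15;25m[48;2;35;35;50m🬐[38;2;15;15;25m[48;2;35;35;50m🬰[38;2;15;15;25m[48;2;35;35;50m🬰[38;2;200;100;255m[48;2;27;27;40m🬀[38;2;15;15;25m[48;2;35;35;50m🬰[38;2;15;15;25m[48;2;35;35;50m🬐[38;2;15;15;25m[48;2;35;35;50m🬰[38;2;15;15;25m[48;2;35;35;50m🬰[0m
[38;2;200;100;255m[48;2;15;15;25m🬀[38;2;15;15;25m[48;2;15;15;25m [38;2;35;35;50m[48;2;15;15;25m▌[38;2;15;15;25m[48;2;15;15;25m [38;2;15;15;25m[48;2;35;35;50m▌[38;2;15;15;25m[48;2;15;15;25m [38;2;15;15;25m[48;2;15;15;25m [38;2;35;35;50m[48;2;15;15;25m▌[38;2;15;15;25m[48;2;15;15;25m [38;2;15;15;25m[48;2;35;35;50m▌[38;2;15;15;25m[48;2;15;15;25m [38;2;15;15;25m[48;2;15;15;25m [0m
</frame>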